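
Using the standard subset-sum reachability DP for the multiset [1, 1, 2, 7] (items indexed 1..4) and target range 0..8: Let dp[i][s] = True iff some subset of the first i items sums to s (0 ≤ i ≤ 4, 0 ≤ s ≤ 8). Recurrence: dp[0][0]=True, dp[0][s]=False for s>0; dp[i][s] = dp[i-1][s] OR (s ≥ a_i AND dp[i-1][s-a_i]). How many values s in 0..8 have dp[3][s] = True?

5

i\s   0   1   2   3   4   5   6   7   8
  0   T   F   F   F   F   F   F   F   F
  1   T   T   F   F   F   F   F   F   F
  2   T   T   T   F   F   F   F   F   F
  3   T   T   T   T   T   F   F   F   F
  4   T   T   T   T   T   F   F   T   T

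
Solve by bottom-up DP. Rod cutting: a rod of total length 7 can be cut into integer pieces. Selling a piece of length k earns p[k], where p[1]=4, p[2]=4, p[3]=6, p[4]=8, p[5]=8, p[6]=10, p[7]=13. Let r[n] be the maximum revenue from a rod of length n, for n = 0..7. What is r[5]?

20

   n    0    1    2    3    4    5    6    7
r[n]    0    4    8   12   16   20   24   28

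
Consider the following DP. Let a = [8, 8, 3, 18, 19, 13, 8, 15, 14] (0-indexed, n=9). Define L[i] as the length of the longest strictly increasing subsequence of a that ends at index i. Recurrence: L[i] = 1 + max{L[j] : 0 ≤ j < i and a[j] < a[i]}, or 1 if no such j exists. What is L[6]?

2

   i    0    1    2    3    4    5    6    7    8
a[i]    8    8    3   18   19   13    8   15   14
L[i]    1    1    1    2    3    2    2    3    3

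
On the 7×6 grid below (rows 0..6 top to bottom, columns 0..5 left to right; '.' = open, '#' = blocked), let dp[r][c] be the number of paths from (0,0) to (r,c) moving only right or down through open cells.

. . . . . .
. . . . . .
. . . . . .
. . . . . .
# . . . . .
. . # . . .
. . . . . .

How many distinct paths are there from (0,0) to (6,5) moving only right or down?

r\c   0   1   2   3   4   5
  0   1   1   1   1   1   1
  1   1   2   3   4   5   6
  2   1   3   6  10  15  21
  3   1   4  10  20  35  56
  4   0   4  14  34  69 125
  5   0   4   0  34 103 228
  6   0   4   4  38 141 369

369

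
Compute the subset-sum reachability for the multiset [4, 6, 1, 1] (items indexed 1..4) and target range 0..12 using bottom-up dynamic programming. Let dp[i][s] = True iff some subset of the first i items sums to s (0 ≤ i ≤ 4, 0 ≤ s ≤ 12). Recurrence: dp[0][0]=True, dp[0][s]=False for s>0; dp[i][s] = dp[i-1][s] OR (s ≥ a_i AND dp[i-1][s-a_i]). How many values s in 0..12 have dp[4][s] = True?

11

i\s   0   1   2   3   4   5   6   7   8   9  10  11  12
  0   T   F   F   F   F   F   F   F   F   F   F   F   F
  1   T   F   F   F   T   F   F   F   F   F   F   F   F
  2   T   F   F   F   T   F   T   F   F   F   T   F   F
  3   T   T   F   F   T   T   T   T   F   F   T   T   F
  4   T   T   T   F   T   T   T   T   T   F   T   T   T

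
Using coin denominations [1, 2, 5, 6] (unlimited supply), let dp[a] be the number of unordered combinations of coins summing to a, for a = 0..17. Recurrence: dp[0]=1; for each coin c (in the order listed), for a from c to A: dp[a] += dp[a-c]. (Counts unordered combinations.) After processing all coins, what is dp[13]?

21

after  coin     0     1     2     3     4     5     6     7     8     9    10    11    12    13    14    15    16    17
          1     1     1     1     1     1     1     1     1     1     1     1     1     1     1     1     1     1     1
          2     1     1     2     2     3     3     4     4     5     5     6     6     7     7     8     8     9     9
          5     1     1     2     2     3     4     5     6     7     8    10    11    13    14    16    18    20    22
          6     1     1     2     2     3     4     6     7     9    10    13    15    19    21    25    28    33    37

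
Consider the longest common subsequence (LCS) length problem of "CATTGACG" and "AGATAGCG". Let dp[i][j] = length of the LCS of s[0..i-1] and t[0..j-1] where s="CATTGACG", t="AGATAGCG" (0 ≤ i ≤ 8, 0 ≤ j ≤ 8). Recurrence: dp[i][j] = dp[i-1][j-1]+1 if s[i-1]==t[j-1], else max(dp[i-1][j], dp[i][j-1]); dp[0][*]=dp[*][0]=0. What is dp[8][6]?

4

   ''  A  G  A  T  A  G  C  G
''  0  0  0  0  0  0  0  0  0
 C  0  0  0  0  0  0  0  1  1
 A  0  1  1  1  1  1  1  1  1
 T  0  1  1  1  2  2  2  2  2
 T  0  1  1  1  2  2  2  2  2
 G  0  1  2  2  2  2  3  3  3
 A  0  1  2  3  3  3  3  3  3
 C  0  1  2  3  3  3  3  4  4
 G  0  1  2  3  3  3  4  4  5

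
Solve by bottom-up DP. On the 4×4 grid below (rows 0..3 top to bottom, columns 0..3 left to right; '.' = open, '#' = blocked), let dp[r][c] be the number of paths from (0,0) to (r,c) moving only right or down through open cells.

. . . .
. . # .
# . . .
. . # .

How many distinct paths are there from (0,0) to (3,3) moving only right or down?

r\c   0   1   2   3
  0   1   1   1   1
  1   1   2   0   1
  2   0   2   2   3
  3   0   2   0   3

3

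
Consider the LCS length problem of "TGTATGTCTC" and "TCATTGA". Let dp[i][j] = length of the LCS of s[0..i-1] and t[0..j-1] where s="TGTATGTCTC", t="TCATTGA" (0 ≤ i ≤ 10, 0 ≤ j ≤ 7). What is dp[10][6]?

   ''  T  C  A  T  T  G  A
''  0  0  0  0  0  0  0  0
 T  0  1  1  1  1  1  1  1
 G  0  1  1  1  1  1  2  2
 T  0  1  1  1  2  2  2  2
 A  0  1  1  2  2  2  2  3
 T  0  1  1  2  3  3  3  3
 G  0  1  1  2  3  3  4  4
 T  0  1  1  2  3  4  4  4
 C  0  1  2  2  3  4  4  4
 T  0  1  2  2  3  4  4  4
 C  0  1  2  2  3  4  4  4

4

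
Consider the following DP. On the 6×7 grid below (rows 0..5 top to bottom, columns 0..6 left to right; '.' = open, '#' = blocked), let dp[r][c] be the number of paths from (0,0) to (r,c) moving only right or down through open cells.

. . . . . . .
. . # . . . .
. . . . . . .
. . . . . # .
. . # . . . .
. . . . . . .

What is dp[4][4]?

r\c   0   1   2   3   4   5   6
  0   1   1   1   1   1   1   1
  1   1   2   0   1   2   3   4
  2   1   3   3   4   6   9  13
  3   1   4   7  11  17   0  13
  4   1   5   0  11  28  28  41
  5   1   6   6  17  45  73 114

28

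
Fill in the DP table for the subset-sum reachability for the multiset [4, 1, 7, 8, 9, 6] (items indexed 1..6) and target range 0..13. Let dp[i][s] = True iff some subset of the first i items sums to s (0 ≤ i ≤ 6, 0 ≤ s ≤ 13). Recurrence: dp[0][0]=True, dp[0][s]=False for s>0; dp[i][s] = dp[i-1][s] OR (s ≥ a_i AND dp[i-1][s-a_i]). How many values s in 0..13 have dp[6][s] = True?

12

i\s   0   1   2   3   4   5   6   7   8   9  10  11  12  13
  0   T   F   F   F   F   F   F   F   F   F   F   F   F   F
  1   T   F   F   F   T   F   F   F   F   F   F   F   F   F
  2   T   T   F   F   T   T   F   F   F   F   F   F   F   F
  3   T   T   F   F   T   T   F   T   T   F   F   T   T   F
  4   T   T   F   F   T   T   F   T   T   T   F   T   T   T
  5   T   T   F   F   T   T   F   T   T   T   T   T   T   T
  6   T   T   F   F   T   T   T   T   T   T   T   T   T   T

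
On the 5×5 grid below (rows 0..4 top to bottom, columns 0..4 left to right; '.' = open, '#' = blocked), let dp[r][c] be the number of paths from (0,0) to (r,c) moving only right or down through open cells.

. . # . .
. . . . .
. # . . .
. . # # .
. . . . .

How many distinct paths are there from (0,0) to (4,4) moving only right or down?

8

r\c   0   1   2   3   4
  0   1   1   0   0   0
  1   1   2   2   2   2
  2   1   0   2   4   6
  3   1   1   0   0   6
  4   1   2   2   2   8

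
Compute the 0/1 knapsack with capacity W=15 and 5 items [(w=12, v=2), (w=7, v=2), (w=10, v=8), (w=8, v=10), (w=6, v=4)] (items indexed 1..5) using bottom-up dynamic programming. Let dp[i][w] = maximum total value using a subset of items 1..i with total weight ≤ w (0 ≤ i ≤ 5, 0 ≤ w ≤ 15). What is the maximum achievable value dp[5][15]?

i\w   0   1   2   3   4   5   6   7   8   9  10  11  12  13  14  15
  0   0   0   0   0   0   0   0   0   0   0   0   0   0   0   0   0
  1   0   0   0   0   0   0   0   0   0   0   0   0   2   2   2   2
  2   0   0   0   0   0   0   0   2   2   2   2   2   2   2   2   2
  3   0   0   0   0   0   0   0   2   2   2   8   8   8   8   8   8
  4   0   0   0   0   0   0   0   2  10  10  10  10  10  10  10  12
  5   0   0   0   0   0   0   4   4  10  10  10  10  10  10  14  14

14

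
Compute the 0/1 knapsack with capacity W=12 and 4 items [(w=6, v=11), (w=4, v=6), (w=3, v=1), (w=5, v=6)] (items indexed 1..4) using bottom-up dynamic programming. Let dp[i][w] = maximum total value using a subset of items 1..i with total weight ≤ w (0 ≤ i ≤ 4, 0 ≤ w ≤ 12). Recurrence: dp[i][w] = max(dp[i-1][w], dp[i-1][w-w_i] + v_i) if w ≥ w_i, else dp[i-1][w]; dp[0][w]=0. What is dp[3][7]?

i\w   0   1   2   3   4   5   6   7   8   9  10  11  12
  0   0   0   0   0   0   0   0   0   0   0   0   0   0
  1   0   0   0   0   0   0  11  11  11  11  11  11  11
  2   0   0   0   0   6   6  11  11  11  11  17  17  17
  3   0   0   0   1   6   6  11  11  11  12  17  17  17
  4   0   0   0   1   6   6  11  11  11  12  17  17  17

11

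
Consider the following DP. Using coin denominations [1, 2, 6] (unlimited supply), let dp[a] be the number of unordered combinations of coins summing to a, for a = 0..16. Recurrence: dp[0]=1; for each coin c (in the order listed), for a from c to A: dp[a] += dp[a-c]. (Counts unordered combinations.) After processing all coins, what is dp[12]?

12

after  coin     0     1     2     3     4     5     6     7     8     9    10    11    12    13    14    15    16
          1     1     1     1     1     1     1     1     1     1     1     1     1     1     1     1     1     1
          2     1     1     2     2     3     3     4     4     5     5     6     6     7     7     8     8     9
          6     1     1     2     2     3     3     5     5     7     7     9     9    12    12    15    15    18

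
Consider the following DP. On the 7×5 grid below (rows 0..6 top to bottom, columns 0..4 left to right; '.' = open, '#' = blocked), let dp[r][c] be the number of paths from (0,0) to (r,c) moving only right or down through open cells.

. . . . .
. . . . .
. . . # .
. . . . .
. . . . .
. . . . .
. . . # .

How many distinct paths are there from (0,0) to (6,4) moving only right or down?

r\c   0   1   2   3   4
  0   1   1   1   1   1
  1   1   2   3   4   5
  2   1   3   6   0   5
  3   1   4  10  10  15
  4   1   5  15  25  40
  5   1   6  21  46  86
  6   1   7  28   0  86

86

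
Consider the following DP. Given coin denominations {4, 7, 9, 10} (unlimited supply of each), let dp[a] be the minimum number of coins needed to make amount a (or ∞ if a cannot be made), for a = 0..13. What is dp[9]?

1

 a  0  1  2  3  4  5  6  7  8  9 10 11 12 13
dp  0  -  -  -  1  -  -  1  2  1  1  2  3  2
(- denotes ∞ / unreachable)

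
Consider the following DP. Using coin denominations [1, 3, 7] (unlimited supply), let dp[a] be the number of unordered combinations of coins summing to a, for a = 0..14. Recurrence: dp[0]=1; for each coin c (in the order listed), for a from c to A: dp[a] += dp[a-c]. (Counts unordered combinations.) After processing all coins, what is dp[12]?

after  coin     0     1     2     3     4     5     6     7     8     9    10    11    12    13    14
          1     1     1     1     1     1     1     1     1     1     1     1     1     1     1     1
          3     1     1     1     2     2     2     3     3     3     4     4     4     5     5     5
          7     1     1     1     2     2     2     3     4     4     5     6     6     7     8     9

7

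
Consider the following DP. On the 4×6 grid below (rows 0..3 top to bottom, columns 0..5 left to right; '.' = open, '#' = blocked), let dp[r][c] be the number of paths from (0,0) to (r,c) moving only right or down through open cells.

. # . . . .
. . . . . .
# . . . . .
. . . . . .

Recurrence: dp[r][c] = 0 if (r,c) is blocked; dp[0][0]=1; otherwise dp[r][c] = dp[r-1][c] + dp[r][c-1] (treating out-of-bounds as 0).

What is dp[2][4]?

4

r\c   0   1   2   3   4   5
  0   1   0   0   0   0   0
  1   1   1   1   1   1   1
  2   0   1   2   3   4   5
  3   0   1   3   6  10  15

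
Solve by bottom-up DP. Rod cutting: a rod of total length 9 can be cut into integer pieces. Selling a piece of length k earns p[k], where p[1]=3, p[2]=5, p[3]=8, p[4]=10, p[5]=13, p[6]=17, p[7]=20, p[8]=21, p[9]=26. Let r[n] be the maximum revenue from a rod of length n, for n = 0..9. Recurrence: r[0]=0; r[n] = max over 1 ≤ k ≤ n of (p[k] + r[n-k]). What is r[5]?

   n    0    1    2    3    4    5    6    7    8    9
r[n]    0    3    6    9   12   15   18   21   24   27

15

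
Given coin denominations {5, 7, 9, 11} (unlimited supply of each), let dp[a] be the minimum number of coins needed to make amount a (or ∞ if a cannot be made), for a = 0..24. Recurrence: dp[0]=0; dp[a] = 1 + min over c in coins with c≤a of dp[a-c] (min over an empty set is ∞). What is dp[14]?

2

 a  0  1  2  3  4  5  6  7  8  9 10 11 12 13 14 15 16 17 18 19 20 21 22 23 24
dp  0  -  -  -  -  1  -  1  -  1  2  1  2  -  2  3  2  3  2  3  2  3  2  3  4
(- denotes ∞ / unreachable)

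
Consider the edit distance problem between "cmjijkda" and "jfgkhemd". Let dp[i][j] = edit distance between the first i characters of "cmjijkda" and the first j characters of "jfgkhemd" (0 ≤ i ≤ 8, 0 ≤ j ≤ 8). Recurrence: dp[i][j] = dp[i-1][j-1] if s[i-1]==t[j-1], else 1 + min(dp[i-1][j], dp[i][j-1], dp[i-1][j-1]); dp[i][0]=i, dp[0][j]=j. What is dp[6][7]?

7

   ''  j  f  g  k  h  e  m  d
''  0  1  2  3  4  5  6  7  8
 c  1  1  2  3  4  5  6  7  8
 m  2  2  2  3  4  5  6  6  7
 j  3  2  3  3  4  5  6  7  7
 i  4  3  3  4  4  5  6  7  8
 j  5  4  4  4  5  5  6  7  8
 k  6  5  5  5  4  5  6  7  8
 d  7  6  6  6  5  5  6  7  7
 a  8  7  7  7  6  6  6  7  8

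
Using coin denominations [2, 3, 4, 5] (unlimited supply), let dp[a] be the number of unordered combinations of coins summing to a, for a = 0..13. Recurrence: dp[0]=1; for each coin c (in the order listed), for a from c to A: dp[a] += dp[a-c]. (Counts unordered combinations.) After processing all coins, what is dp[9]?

5

after  coin     0     1     2     3     4     5     6     7     8     9    10    11    12    13
          2     1     0     1     0     1     0     1     0     1     0     1     0     1     0
          3     1     0     1     1     1     1     2     1     2     2     2     2     3     2
          4     1     0     1     1     2     1     3     2     4     3     5     4     7     5
          5     1     0     1     1     2     2     3     3     5     5     7     7    10    10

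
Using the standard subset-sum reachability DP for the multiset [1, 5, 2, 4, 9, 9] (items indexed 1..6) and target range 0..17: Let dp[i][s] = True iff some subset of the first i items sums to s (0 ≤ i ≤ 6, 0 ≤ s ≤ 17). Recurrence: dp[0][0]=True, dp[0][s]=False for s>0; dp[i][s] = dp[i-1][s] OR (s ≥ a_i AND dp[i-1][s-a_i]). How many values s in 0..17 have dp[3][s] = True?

8

i\s   0   1   2   3   4   5   6   7   8   9  10  11  12  13  14  15  16  17
  0   T   F   F   F   F   F   F   F   F   F   F   F   F   F   F   F   F   F
  1   T   T   F   F   F   F   F   F   F   F   F   F   F   F   F   F   F   F
  2   T   T   F   F   F   T   T   F   F   F   F   F   F   F   F   F   F   F
  3   T   T   T   T   F   T   T   T   T   F   F   F   F   F   F   F   F   F
  4   T   T   T   T   T   T   T   T   T   T   T   T   T   F   F   F   F   F
  5   T   T   T   T   T   T   T   T   T   T   T   T   T   T   T   T   T   T
  6   T   T   T   T   T   T   T   T   T   T   T   T   T   T   T   T   T   T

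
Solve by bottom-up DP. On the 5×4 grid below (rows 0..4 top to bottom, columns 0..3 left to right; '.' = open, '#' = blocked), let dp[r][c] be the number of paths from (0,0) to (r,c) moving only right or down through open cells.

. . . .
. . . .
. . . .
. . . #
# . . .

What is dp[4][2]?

14

r\c   0   1   2   3
  0   1   1   1   1
  1   1   2   3   4
  2   1   3   6  10
  3   1   4  10   0
  4   0   4  14  14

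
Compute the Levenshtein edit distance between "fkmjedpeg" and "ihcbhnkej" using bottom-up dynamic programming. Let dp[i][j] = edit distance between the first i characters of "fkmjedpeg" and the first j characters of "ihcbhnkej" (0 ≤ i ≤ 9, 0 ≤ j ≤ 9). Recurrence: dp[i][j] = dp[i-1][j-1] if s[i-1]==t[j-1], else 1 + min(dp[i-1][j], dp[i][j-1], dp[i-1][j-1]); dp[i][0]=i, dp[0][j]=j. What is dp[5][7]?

   ''  i  h  c  b  h  n  k  e  j
''  0  1  2  3  4  5  6  7  8  9
 f  1  1  2  3  4  5  6  7  8  9
 k  2  2  2  3  4  5  6  6  7  8
 m  3  3  3  3  4  5  6  7  7  8
 j  4  4  4  4  4  5  6  7  8  7
 e  5  5  5  5  5  5  6  7  7  8
 d  6  6  6  6  6  6  6  7  8  8
 p  7  7  7  7  7  7  7  7  8  9
 e  8  8  8  8  8  8  8  8  7  8
 g  9  9  9  9  9  9  9  9  8  8

7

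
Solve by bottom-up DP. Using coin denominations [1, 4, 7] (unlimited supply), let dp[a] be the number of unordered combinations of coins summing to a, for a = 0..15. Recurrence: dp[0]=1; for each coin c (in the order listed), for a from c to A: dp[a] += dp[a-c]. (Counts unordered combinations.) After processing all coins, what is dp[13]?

after  coin     0     1     2     3     4     5     6     7     8     9    10    11    12    13    14    15
          1     1     1     1     1     1     1     1     1     1     1     1     1     1     1     1     1
          4     1     1     1     1     2     2     2     2     3     3     3     3     4     4     4     4
          7     1     1     1     1     2     2     2     3     4     4     4     5     6     6     7     8

6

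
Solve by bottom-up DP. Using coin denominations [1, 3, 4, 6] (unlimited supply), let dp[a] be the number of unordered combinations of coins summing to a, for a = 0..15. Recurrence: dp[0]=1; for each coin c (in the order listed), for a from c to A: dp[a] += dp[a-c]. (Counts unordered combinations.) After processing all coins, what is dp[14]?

20

after  coin     0     1     2     3     4     5     6     7     8     9    10    11    12    13    14    15
          1     1     1     1     1     1     1     1     1     1     1     1     1     1     1     1     1
          3     1     1     1     2     2     2     3     3     3     4     4     4     5     5     5     6
          4     1     1     1     2     3     3     4     5     6     7     8     9    11    12    13    15
          6     1     1     1     2     3     3     5     6     7     9    11    12    16    18    20    24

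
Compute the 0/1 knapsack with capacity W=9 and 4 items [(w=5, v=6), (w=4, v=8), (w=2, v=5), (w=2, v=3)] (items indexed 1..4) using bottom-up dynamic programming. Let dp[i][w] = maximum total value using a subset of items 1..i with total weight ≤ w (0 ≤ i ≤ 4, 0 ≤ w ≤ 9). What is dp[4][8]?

i\w   0   1   2   3   4   5   6   7   8   9
  0   0   0   0   0   0   0   0   0   0   0
  1   0   0   0   0   0   6   6   6   6   6
  2   0   0   0   0   8   8   8   8   8  14
  3   0   0   5   5   8   8  13  13  13  14
  4   0   0   5   5   8   8  13  13  16  16

16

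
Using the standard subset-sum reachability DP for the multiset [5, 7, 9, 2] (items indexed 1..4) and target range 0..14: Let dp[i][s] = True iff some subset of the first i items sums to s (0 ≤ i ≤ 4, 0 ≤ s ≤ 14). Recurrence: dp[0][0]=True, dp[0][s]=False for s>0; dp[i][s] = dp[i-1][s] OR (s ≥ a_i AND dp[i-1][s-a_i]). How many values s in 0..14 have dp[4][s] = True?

i\s   0   1   2   3   4   5   6   7   8   9  10  11  12  13  14
  0   T   F   F   F   F   F   F   F   F   F   F   F   F   F   F
  1   T   F   F   F   F   T   F   F   F   F   F   F   F   F   F
  2   T   F   F   F   F   T   F   T   F   F   F   F   T   F   F
  3   T   F   F   F   F   T   F   T   F   T   F   F   T   F   T
  4   T   F   T   F   F   T   F   T   F   T   F   T   T   F   T

8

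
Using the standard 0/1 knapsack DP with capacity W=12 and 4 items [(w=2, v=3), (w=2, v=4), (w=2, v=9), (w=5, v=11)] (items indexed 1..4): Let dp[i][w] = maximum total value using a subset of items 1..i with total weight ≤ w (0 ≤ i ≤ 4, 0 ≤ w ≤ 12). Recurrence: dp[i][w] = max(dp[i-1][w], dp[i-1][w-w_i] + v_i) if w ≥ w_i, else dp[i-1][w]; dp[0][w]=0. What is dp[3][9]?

i\w   0   1   2   3   4   5   6   7   8   9  10  11  12
  0   0   0   0   0   0   0   0   0   0   0   0   0   0
  1   0   0   3   3   3   3   3   3   3   3   3   3   3
  2   0   0   4   4   7   7   7   7   7   7   7   7   7
  3   0   0   9   9  13  13  16  16  16  16  16  16  16
  4   0   0   9   9  13  13  16  20  20  24  24  27  27

16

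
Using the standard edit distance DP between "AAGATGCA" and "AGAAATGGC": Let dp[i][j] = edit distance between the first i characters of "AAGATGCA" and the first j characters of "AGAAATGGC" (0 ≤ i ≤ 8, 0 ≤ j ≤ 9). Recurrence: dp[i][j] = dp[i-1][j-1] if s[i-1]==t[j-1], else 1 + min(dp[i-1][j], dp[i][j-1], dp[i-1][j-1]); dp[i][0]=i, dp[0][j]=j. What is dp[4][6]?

3

   ''  A  G  A  A  A  T  G  G  C
''  0  1  2  3  4  5  6  7  8  9
 A  1  0  1  2  3  4  5  6  7  8
 A  2  1  1  1  2  3  4  5  6  7
 G  3  2  1  2  2  3  4  4  5  6
 A  4  3  2  1  2  2  3  4  5  6
 T  5  4  3  2  2  3  2  3  4  5
 G  6  5  4  3  3  3  3  2  3  4
 C  7  6  5  4  4  4  4  3  3  3
 A  8  7  6  5  4  4  5  4  4  4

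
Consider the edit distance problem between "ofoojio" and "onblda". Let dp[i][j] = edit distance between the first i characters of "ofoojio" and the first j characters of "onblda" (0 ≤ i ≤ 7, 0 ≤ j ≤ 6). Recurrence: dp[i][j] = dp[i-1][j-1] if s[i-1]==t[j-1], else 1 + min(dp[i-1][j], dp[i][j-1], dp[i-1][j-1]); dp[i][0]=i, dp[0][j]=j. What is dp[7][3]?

   ''  o  n  b  l  d  a
''  0  1  2  3  4  5  6
 o  1  0  1  2  3  4  5
 f  2  1  1  2  3  4  5
 o  3  2  2  2  3  4  5
 o  4  3  3  3  3  4  5
 j  5  4  4  4  4  4  5
 i  6  5  5  5  5  5  5
 o  7  6  6  6  6  6  6

6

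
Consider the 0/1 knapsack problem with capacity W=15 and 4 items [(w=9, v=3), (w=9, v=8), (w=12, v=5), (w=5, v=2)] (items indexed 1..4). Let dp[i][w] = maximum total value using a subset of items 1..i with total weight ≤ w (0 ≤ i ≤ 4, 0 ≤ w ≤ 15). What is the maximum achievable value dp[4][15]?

10

i\w   0   1   2   3   4   5   6   7   8   9  10  11  12  13  14  15
  0   0   0   0   0   0   0   0   0   0   0   0   0   0   0   0   0
  1   0   0   0   0   0   0   0   0   0   3   3   3   3   3   3   3
  2   0   0   0   0   0   0   0   0   0   8   8   8   8   8   8   8
  3   0   0   0   0   0   0   0   0   0   8   8   8   8   8   8   8
  4   0   0   0   0   0   2   2   2   2   8   8   8   8   8  10  10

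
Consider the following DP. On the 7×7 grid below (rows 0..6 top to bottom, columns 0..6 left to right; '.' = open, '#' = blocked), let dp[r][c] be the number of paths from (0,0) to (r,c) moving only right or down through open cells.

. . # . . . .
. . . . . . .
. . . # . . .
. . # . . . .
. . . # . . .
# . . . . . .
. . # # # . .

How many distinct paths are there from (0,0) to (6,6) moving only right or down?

r\c   0   1   2   3   4   5   6
  0   1   1   0   0   0   0   0
  1   1   2   2   2   2   2   2
  2   1   3   5   0   2   4   6
  3   1   4   0   0   2   6  12
  4   1   5   5   0   2   8  20
  5   0   5  10  10  12  20  40
  6   0   5   0   0   0  20  60

60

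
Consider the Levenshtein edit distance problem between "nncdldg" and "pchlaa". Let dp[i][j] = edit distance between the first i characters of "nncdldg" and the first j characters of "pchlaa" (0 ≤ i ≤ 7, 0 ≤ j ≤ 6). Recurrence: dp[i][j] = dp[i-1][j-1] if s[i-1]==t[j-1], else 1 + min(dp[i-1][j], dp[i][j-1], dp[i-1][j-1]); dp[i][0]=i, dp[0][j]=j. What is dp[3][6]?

6

   ''  p  c  h  l  a  a
''  0  1  2  3  4  5  6
 n  1  1  2  3  4  5  6
 n  2  2  2  3  4  5  6
 c  3  3  2  3  4  5  6
 d  4  4  3  3  4  5  6
 l  5  5  4  4  3  4  5
 d  6  6  5  5  4  4  5
 g  7  7  6  6  5  5  5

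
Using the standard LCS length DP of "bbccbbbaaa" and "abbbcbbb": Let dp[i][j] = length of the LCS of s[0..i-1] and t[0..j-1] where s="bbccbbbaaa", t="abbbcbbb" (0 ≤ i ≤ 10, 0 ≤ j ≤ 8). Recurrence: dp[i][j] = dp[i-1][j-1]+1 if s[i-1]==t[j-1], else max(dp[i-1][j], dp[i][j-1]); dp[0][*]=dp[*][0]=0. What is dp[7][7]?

   ''  a  b  b  b  c  b  b  b
''  0  0  0  0  0  0  0  0  0
 b  0  0  1  1  1  1  1  1  1
 b  0  0  1  2  2  2  2  2  2
 c  0  0  1  2  2  3  3  3  3
 c  0  0  1  2  2  3  3  3  3
 b  0  0  1  2  3  3  4  4  4
 b  0  0  1  2  3  3  4  5  5
 b  0  0  1  2  3  3  4  5  6
 a  0  1  1  2  3  3  4  5  6
 a  0  1  1  2  3  3  4  5  6
 a  0  1  1  2  3  3  4  5  6

5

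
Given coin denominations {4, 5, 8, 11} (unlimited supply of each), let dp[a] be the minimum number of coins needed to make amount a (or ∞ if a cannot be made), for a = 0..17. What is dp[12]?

2

 a  0  1  2  3  4  5  6  7  8  9 10 11 12 13 14 15 16 17
dp  0  -  -  -  1  1  -  -  1  2  2  1  2  2  3  2  2  3
(- denotes ∞ / unreachable)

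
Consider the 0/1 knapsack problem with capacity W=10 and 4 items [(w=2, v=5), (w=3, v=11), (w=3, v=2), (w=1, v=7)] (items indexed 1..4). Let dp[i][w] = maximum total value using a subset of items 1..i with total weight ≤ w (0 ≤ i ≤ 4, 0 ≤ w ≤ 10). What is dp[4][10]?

i\w   0   1   2   3   4   5   6   7   8   9  10
  0   0   0   0   0   0   0   0   0   0   0   0
  1   0   0   5   5   5   5   5   5   5   5   5
  2   0   0   5  11  11  16  16  16  16  16  16
  3   0   0   5  11  11  16  16  16  18  18  18
  4   0   7   7  12  18  18  23  23  23  25  25

25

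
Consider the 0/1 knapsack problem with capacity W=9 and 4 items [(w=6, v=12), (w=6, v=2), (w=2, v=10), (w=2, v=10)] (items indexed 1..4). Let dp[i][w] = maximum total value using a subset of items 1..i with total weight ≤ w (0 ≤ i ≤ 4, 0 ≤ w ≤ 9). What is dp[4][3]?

10

i\w   0   1   2   3   4   5   6   7   8   9
  0   0   0   0   0   0   0   0   0   0   0
  1   0   0   0   0   0   0  12  12  12  12
  2   0   0   0   0   0   0  12  12  12  12
  3   0   0  10  10  10  10  12  12  22  22
  4   0   0  10  10  20  20  20  20  22  22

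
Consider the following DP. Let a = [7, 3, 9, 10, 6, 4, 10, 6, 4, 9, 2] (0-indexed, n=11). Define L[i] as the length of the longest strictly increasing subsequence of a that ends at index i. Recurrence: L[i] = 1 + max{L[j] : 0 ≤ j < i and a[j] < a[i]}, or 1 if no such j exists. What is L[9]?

4

   i    0    1    2    3    4    5    6    7    8    9   10
a[i]    7    3    9   10    6    4   10    6    4    9    2
L[i]    1    1    2    3    2    2    3    3    2    4    1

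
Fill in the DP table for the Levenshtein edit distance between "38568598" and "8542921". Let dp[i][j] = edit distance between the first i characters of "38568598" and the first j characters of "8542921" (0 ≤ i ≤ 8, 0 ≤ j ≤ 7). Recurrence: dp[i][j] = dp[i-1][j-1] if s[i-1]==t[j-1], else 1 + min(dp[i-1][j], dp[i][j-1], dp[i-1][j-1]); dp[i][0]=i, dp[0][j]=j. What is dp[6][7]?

6

   ''  8  5  4  2  9  2  1
''  0  1  2  3  4  5  6  7
 3  1  1  2  3  4  5  6  7
 8  2  1  2  3  4  5  6  7
 5  3  2  1  2  3  4  5  6
 6  4  3  2  2  3  4  5  6
 8  5  4  3  3  3  4  5  6
 5  6  5  4  4  4  4  5  6
 9  7  6  5  5  5  4  5  6
 8  8  7  6  6  6  5  5  6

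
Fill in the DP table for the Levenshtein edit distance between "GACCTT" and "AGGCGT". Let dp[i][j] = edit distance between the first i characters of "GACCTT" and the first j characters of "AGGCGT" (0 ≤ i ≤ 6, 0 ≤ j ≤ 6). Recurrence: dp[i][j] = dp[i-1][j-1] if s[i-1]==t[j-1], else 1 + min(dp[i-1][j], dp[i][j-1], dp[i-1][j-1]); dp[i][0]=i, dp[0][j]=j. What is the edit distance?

4

   ''  A  G  G  C  G  T
''  0  1  2  3  4  5  6
 G  1  1  1  2  3  4  5
 A  2  1  2  2  3  4  5
 C  3  2  2  3  2  3  4
 C  4  3  3  3  3  3  4
 T  5  4  4  4  4  4  3
 T  6  5  5  5  5  5  4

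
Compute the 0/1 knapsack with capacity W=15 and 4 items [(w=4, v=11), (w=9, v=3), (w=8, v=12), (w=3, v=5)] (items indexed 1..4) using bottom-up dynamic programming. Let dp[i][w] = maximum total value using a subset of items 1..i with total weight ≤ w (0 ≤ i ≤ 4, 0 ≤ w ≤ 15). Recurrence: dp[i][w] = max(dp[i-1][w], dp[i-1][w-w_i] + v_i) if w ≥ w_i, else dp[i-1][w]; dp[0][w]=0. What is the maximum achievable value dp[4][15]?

28

i\w   0   1   2   3   4   5   6   7   8   9  10  11  12  13  14  15
  0   0   0   0   0   0   0   0   0   0   0   0   0   0   0   0   0
  1   0   0   0   0  11  11  11  11  11  11  11  11  11  11  11  11
  2   0   0   0   0  11  11  11  11  11  11  11  11  11  14  14  14
  3   0   0   0   0  11  11  11  11  12  12  12  12  23  23  23  23
  4   0   0   0   5  11  11  11  16  16  16  16  17  23  23  23  28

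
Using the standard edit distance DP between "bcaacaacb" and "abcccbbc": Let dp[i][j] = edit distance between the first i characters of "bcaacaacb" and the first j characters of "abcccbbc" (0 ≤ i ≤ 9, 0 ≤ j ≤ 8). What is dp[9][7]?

   ''  a  b  c  c  c  b  b  c
''  0  1  2  3  4  5  6  7  8
 b  1  1  1  2  3  4  5  6  7
 c  2  2  2  1  2  3  4  5  6
 a  3  2  3  2  2  3  4  5  6
 a  4  3  3  3  3  3  4  5  6
 c  5  4  4  3  3  3  4  5  5
 a  6  5  5  4  4  4  4  5  6
 a  7  6  6  5  5  5  5  5  6
 c  8  7  7  6  5  5  6  6  5
 b  9  8  7  7  6  6  5  6  6

6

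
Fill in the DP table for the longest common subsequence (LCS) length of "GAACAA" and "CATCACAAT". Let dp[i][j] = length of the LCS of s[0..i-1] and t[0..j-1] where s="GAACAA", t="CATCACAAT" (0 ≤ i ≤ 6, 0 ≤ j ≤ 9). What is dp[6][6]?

   ''  C  A  T  C  A  C  A  A  T
''  0  0  0  0  0  0  0  0  0  0
 G  0  0  0  0  0  0  0  0  0  0
 A  0  0  1  1  1  1  1  1  1  1
 A  0  0  1  1  1  2  2  2  2  2
 C  0  1  1  1  2  2  3  3  3  3
 A  0  1  2  2  2  3  3  4  4  4
 A  0  1  2  2  2  3  3  4  5  5

3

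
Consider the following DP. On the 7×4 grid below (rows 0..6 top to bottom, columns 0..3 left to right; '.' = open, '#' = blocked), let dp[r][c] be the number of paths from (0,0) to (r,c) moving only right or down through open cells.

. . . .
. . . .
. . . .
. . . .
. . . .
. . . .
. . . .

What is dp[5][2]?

21

r\c   0   1   2   3
  0   1   1   1   1
  1   1   2   3   4
  2   1   3   6  10
  3   1   4  10  20
  4   1   5  15  35
  5   1   6  21  56
  6   1   7  28  84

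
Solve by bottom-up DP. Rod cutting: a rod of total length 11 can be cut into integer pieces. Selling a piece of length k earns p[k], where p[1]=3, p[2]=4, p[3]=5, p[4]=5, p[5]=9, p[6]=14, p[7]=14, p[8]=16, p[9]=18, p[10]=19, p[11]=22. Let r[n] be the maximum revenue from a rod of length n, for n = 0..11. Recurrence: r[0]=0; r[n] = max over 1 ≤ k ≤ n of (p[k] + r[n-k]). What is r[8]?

   n    0    1    2    3    4    5    6    7    8    9   10   11
r[n]    0    3    6    9   12   15   18   21   24   27   30   33

24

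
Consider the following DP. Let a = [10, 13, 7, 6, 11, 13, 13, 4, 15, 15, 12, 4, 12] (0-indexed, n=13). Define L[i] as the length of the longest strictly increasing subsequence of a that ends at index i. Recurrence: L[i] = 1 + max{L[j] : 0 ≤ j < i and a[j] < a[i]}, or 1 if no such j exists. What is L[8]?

   i    0    1    2    3    4    5    6    7    8    9   10   11   12
a[i]   10   13    7    6   11   13   13    4   15   15   12    4   12
L[i]    1    2    1    1    2    3    3    1    4    4    3    1    3

4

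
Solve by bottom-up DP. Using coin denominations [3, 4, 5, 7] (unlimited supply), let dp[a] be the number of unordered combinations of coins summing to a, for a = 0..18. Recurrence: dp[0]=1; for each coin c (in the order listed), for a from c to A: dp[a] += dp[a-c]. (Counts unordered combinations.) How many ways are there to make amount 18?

8

after  coin     0     1     2     3     4     5     6     7     8     9    10    11    12    13    14    15    16    17    18
          3     1     0     0     1     0     0     1     0     0     1     0     0     1     0     0     1     0     0     1
          4     1     0     0     1     1     0     1     1     1     1     1     1     2     1     1     2     2     1     2
          5     1     0     0     1     1     1     1     1     2     2     2     2     3     3     3     4     4     4     5
          7     1     0     0     1     1     1     1     2     2     2     3     3     4     4     5     6     6     7     8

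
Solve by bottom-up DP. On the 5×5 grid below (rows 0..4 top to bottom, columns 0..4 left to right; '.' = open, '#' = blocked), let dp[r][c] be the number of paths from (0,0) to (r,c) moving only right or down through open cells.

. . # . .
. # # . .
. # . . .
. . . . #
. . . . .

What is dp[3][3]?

r\c   0   1   2   3   4
  0   1   1   0   0   0
  1   1   0   0   0   0
  2   1   0   0   0   0
  3   1   1   1   1   0
  4   1   2   3   4   4

1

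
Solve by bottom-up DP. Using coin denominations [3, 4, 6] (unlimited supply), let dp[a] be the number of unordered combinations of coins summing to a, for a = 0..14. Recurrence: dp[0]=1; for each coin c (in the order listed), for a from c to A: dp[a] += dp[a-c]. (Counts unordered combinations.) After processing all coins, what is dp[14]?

after  coin     0     1     2     3     4     5     6     7     8     9    10    11    12    13    14
          3     1     0     0     1     0     0     1     0     0     1     0     0     1     0     0
          4     1     0     0     1     1     0     1     1     1     1     1     1     2     1     1
          6     1     0     0     1     1     0     2     1     1     2     2     1     4     2     2

2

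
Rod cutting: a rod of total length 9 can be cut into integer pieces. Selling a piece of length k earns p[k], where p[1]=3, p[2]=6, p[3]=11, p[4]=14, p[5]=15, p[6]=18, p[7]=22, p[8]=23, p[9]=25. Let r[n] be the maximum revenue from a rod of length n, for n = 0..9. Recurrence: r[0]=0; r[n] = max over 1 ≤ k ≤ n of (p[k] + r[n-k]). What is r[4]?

   n    0    1    2    3    4    5    6    7    8    9
r[n]    0    3    6   11   14   17   22   25   28   33

14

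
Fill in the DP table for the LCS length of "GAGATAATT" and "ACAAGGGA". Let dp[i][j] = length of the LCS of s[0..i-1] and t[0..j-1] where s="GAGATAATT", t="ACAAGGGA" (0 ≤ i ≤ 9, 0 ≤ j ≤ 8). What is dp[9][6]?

   ''  A  C  A  A  G  G  G  A
''  0  0  0  0  0  0  0  0  0
 G  0  0  0  0  0  1  1  1  1
 A  0  1  1  1  1  1  1  1  2
 G  0  1  1  1  1  2  2  2  2
 A  0  1  1  2  2  2  2  2  3
 T  0  1  1  2  2  2  2  2  3
 A  0  1  1  2  3  3  3  3  3
 A  0  1  1  2  3  3  3  3  4
 T  0  1  1  2  3  3  3  3  4
 T  0  1  1  2  3  3  3  3  4

3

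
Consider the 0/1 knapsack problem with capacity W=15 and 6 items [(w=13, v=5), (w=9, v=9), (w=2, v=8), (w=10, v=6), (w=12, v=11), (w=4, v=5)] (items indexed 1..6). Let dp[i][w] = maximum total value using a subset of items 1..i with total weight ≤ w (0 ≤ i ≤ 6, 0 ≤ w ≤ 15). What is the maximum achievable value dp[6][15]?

i\w   0   1   2   3   4   5   6   7   8   9  10  11  12  13  14  15
  0   0   0   0   0   0   0   0   0   0   0   0   0   0   0   0   0
  1   0   0   0   0   0   0   0   0   0   0   0   0   0   5   5   5
  2   0   0   0   0   0   0   0   0   0   9   9   9   9   9   9   9
  3   0   0   8   8   8   8   8   8   8   9   9  17  17  17  17  17
  4   0   0   8   8   8   8   8   8   8   9   9  17  17  17  17  17
  5   0   0   8   8   8   8   8   8   8   9   9  17  17  17  19  19
  6   0   0   8   8   8   8  13  13  13  13  13  17  17  17  19  22

22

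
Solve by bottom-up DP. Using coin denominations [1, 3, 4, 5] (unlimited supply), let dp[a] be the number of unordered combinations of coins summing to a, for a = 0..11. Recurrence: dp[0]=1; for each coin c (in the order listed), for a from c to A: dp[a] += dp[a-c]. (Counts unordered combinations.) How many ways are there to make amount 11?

after  coin     0     1     2     3     4     5     6     7     8     9    10    11
          1     1     1     1     1     1     1     1     1     1     1     1     1
          3     1     1     1     2     2     2     3     3     3     4     4     4
          4     1     1     1     2     3     3     4     5     6     7     8     9
          5     1     1     1     2     3     4     5     6     8    10    12    14

14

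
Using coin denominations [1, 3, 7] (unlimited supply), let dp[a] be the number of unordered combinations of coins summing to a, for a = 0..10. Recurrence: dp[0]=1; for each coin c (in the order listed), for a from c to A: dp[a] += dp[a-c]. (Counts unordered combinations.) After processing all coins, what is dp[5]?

2

after  coin     0     1     2     3     4     5     6     7     8     9    10
          1     1     1     1     1     1     1     1     1     1     1     1
          3     1     1     1     2     2     2     3     3     3     4     4
          7     1     1     1     2     2     2     3     4     4     5     6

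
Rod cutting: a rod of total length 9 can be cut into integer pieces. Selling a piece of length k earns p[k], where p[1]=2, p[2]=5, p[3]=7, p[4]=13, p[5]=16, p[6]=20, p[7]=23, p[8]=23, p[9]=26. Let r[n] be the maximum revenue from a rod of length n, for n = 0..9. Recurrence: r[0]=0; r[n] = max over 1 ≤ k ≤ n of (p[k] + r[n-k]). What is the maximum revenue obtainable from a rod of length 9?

   n    0    1    2    3    4    5    6    7    8    9
r[n]    0    2    5    7   13   16   20   23   26   29

29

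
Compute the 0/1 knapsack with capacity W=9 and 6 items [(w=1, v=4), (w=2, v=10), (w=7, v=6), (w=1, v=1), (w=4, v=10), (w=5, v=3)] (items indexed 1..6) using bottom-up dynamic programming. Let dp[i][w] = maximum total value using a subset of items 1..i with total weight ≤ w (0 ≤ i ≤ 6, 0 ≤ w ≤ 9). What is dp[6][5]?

15

i\w   0   1   2   3   4   5   6   7   8   9
  0   0   0   0   0   0   0   0   0   0   0
  1   0   4   4   4   4   4   4   4   4   4
  2   0   4  10  14  14  14  14  14  14  14
  3   0   4  10  14  14  14  14  14  14  16
  4   0   4  10  14  15  15  15  15  15  16
  5   0   4  10  14  15  15  20  24  25  25
  6   0   4  10  14  15  15  20  24  25  25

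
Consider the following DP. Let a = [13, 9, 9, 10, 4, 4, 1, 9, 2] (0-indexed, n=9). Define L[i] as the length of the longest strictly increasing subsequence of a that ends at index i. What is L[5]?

1

   i    0    1    2    3    4    5    6    7    8
a[i]   13    9    9   10    4    4    1    9    2
L[i]    1    1    1    2    1    1    1    2    2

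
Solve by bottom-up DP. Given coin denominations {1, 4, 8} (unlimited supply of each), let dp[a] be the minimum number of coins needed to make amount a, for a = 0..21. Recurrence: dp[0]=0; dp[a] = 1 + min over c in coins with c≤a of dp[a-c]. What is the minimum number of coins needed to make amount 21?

4

 a  0  1  2  3  4  5  6  7  8  9 10 11 12 13 14 15 16 17 18 19 20 21
dp  0  1  2  3  1  2  3  4  1  2  3  4  2  3  4  5  2  3  4  5  3  4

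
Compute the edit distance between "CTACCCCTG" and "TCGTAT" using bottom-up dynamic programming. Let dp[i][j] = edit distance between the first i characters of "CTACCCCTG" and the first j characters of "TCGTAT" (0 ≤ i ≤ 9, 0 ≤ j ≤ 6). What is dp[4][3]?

3

   ''  T  C  G  T  A  T
''  0  1  2  3  4  5  6
 C  1  1  1  2  3  4  5
 T  2  1  2  2  2  3  4
 A  3  2  2  3  3  2  3
 C  4  3  2  3  4  3  3
 C  5  4  3  3  4  4  4
 C  6  5  4  4  4  5  5
 C  7  6  5  5  5  5  6
 T  8  7  6  6  5  6  5
 G  9  8  7  6  6  6  6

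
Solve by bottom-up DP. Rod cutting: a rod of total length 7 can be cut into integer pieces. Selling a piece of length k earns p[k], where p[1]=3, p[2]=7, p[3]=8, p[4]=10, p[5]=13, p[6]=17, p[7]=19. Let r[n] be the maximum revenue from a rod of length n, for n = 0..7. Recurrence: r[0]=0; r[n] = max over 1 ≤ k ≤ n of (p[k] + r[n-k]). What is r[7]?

   n    0    1    2    3    4    5    6    7
r[n]    0    3    7   10   14   17   21   24

24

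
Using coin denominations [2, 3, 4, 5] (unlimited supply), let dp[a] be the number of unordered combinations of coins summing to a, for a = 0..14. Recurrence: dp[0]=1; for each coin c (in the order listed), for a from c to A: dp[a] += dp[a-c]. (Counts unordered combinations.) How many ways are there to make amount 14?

13

after  coin     0     1     2     3     4     5     6     7     8     9    10    11    12    13    14
          2     1     0     1     0     1     0     1     0     1     0     1     0     1     0     1
          3     1     0     1     1     1     1     2     1     2     2     2     2     3     2     3
          4     1     0     1     1     2     1     3     2     4     3     5     4     7     5     8
          5     1     0     1     1     2     2     3     3     5     5     7     7    10    10    13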